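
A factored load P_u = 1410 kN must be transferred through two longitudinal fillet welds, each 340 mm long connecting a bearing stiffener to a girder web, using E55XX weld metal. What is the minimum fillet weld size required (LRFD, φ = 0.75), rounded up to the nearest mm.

w = 12 mm

E55XX → F_EXX = 550 MPa.
Total weld length L = 680 mm.
Required throat t_e = P_u / (φ × 0.6 F_EXX × L) = 1410 / (0.75 × 0.6 × 550 × 680 × 10⁻³) = 8.378 mm.
Required leg w = t_e / 0.707 = 11.85 mm → use 12 mm.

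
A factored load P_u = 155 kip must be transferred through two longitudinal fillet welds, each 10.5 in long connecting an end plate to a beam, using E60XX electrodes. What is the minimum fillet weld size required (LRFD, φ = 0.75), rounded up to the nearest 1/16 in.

w = 7/16 in

E60XX → F_EXX = 60 ksi.
Total weld length L = 21 in.
Required throat t_e = P_u / (φ × 0.6 F_EXX × L) = 155 / (0.75 × 0.6 × 60 × 21) = 0.2734 in.
Required leg w = t_e / 0.707 = 0.3867 in → use 7/16 in.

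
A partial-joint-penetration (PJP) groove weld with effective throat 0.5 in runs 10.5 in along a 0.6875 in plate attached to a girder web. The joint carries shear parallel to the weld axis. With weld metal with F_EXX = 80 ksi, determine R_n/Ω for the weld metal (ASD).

Effective throat (given) t_e = 0.5 in.
A_we = 0.5 × 10.5 = 5.25 in².
F_nw = 0.6 F_EXX = 48 ksi.
R_n/Ω = (48 × 5.25) / 2.0 = 126 kip.

R_n/Ω ≈ 126 kip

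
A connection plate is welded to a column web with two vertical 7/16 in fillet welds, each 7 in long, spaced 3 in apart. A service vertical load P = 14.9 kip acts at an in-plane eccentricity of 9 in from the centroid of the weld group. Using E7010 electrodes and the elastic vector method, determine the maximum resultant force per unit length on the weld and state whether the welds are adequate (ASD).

E70XX → F_EXX = 70 ksi.
Total weld length L_w = 14 in. Treat welds as unit-width lines.
Polar moment about centroid: J = 2[d³/12 + d(b/2)²] = 2[7³/12 + 7×1.5²] = 88.67 in³.
Direct shear f_v = P/L_w = 14.9 / 14 = 1.064 kip/in (vertical).
Torsion M = P·e = 14.9 × 9 = 134.1 kip·in.
Critical point at (x, y) = (1.5, 3.5) from centroid. f_tx = M·y/J = 5.293 kip/in; f_ty = M·x/J = 2.269 kip/in.
Resultant f_max = √[f_tx² + (f_v + f_ty)²] = √[5.293² + (1.064 + 2.269)²] = 6.255 kip/in.
Capacity per unit length: r_n/Ω = (1/2.0) × 0.6 × 70 × (0.707 × 0.4375) = 6.496 kip/in.
6.255 ≤ 6.496 → adequate.

f_max ≈ 6.26 kip/in; adequate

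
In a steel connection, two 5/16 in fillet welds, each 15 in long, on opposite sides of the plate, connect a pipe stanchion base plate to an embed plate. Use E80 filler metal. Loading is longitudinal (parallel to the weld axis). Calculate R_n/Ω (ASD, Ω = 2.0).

E80XX → F_EXX = 80 ksi.
Effective throat t_e = 0.707 × 0.3125 = 0.2209 in.
Total length L = 30 in; A_we = 0.2209 × 30 = 6.628 in².
F_nw = 0.6 F_EXX = 0.6 × 80 = 48 ksi.
R_n = 48 × 6.628 = 318.1 kips; R_n/Ω = 318.1/2.0 = 159.1 kips.

R_n/Ω ≈ 159 kips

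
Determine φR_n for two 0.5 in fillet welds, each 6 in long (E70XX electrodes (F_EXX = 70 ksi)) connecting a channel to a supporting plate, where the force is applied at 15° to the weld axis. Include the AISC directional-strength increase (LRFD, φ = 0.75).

t_e = 0.707 × 0.5 = 0.3535 in; A_we = 0.3535 × 12 = 4.242 in².
Directional factor: 1.0 + 0.5 sin^1.5(15°) = 1.066.
F_nw = 0.6 × 70 × 1.066 = 44.77 ksi.
φR_n = 0.75 × 44.77 × 4.242 = 142.4 kip.

φR_n ≈ 142 kip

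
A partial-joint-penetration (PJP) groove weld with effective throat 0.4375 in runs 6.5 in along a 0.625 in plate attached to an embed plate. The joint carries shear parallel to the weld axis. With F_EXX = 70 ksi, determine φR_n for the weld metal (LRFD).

φR_n ≈ 89.6 kips

Effective throat (given) t_e = 0.4375 in.
A_we = 0.4375 × 6.5 = 2.844 in².
F_nw = 0.6 F_EXX = 42 ksi.
φR_n = 0.75 × 42 × 2.844 = 89.58 kips.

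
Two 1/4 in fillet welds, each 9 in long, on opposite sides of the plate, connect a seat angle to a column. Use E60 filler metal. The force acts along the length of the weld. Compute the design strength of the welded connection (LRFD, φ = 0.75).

φR_n ≈ 85.9 kips

E60XX → F_EXX = 60 ksi.
Effective throat t_e = 0.707 × 0.25 = 0.1767 in.
Total length L = 18 in; A_we = 0.1767 × 18 = 3.181 in².
F_nw = 0.6 F_EXX = 0.6 × 60 = 36 ksi.
φR_n = 0.75 × 36 × 3.181 = 85.9 kips.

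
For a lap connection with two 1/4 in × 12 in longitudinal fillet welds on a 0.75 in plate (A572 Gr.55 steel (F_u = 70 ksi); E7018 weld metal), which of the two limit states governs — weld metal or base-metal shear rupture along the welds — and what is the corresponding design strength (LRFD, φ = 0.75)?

E70XX → F_EXX = 70 ksi.
t_e = 0.707 × 0.25 = 0.1767 in; L = 24 in.
Weld metal: φR_n = 0.75 × 0.6 × 70 × 0.1767 × 24 = 133.6 kip.
Base metal (shear rupture): φR_n = 0.75 × 0.6 × 70 × 0.75 × 24 = 567 kip.
Governing: weld metal.

φR_n ≈ 134 kip (weld metal governs)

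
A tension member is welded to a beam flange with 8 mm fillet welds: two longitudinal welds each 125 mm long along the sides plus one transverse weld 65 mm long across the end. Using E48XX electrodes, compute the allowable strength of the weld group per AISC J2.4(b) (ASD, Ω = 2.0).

R_n/Ω ≈ 257 kN

E48XX → F_EXX = 480 MPa.
t_e = 0.707 × 8 = 5.656 mm.
R_nwl = 0.6 × 480 × 5.656 × 250 × 10⁻³ = 407.2 kN (longitudinal, 2 welds).
R_nwt = 0.6 × 480 × 5.656 × 65 × 10⁻³ = 105.9 kN (transverse, base value).
(i) R_nwl + R_nwt = 513.1 kN; (ii) 0.85 R_nwl + 1.5 R_nwt = 505 kN.
R_n = max = 513.1 kN [governs: (i)]; R_n/Ω = 256.6 kN.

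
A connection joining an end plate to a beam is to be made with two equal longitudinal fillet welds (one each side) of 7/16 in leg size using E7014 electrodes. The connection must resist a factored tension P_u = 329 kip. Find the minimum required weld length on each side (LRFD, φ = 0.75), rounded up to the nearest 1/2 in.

L = 17 in on each side

E70XX → F_EXX = 70 ksi.
Throat t_e = 0.707 × 0.4375 = 0.3093 in.
φr_n = 0.75 × 0.6 × 70 × 0.3093 = 9.743 kip/in.
L_req = P_u / φr_n = 329 / 9.743 = 33.77 in total.
Per side: 33.77 / 2 = 16.88 in.
Round up → use L = 17 in on each side.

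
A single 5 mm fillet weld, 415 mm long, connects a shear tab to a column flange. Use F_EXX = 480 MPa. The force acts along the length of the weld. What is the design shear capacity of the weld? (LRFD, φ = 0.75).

Effective throat t_e = 0.707 × 5 = 3.535 mm.
Total length L = 415 mm; A_we = 3.535 × 415 = 1467 mm².
F_nw = 0.6 F_EXX = 0.6 × 480 = 288 MPa.
φR_n = 0.75 × 288 × 1467 × 10⁻³ = 316.9 kN.

φR_n ≈ 317 kN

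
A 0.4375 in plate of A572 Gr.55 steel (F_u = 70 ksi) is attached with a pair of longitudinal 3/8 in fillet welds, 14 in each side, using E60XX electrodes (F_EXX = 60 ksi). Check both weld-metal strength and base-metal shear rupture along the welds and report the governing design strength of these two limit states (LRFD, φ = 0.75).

t_e = 0.707 × 0.375 = 0.2651 in; L = 28 in.
Weld metal: φR_n = 0.75 × 0.6 × 60 × 0.2651 × 28 = 200.4 kip.
Base metal (shear rupture): φR_n = 0.75 × 0.6 × 70 × 0.4375 × 28 = 385.9 kip.
Governing: weld metal.

φR_n ≈ 200 kip (weld metal governs)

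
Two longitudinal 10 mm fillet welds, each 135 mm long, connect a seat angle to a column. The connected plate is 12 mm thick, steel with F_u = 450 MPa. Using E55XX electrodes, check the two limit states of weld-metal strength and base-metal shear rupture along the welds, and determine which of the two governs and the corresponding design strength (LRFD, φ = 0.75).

φR_n ≈ 472 kN (weld metal governs)

E55XX → F_EXX = 550 MPa.
t_e = 0.707 × 10 = 7.07 mm; L = 270 mm.
Weld metal: φR_n = 0.75 × 0.6 × 550 × 7.07 × 270 × 10⁻³ = 472.5 kN.
Base metal (shear rupture): φR_n = 0.75 × 0.6 × 450 × 12 × 270 × 10⁻³ = 656.1 kN.
Governing: weld metal.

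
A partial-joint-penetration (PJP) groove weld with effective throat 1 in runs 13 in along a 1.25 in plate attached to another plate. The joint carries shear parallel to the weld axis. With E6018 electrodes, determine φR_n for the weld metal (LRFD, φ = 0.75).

φR_n ≈ 351 kip

E60XX → F_EXX = 60 ksi.
Effective throat (given) t_e = 1 in.
A_we = 1 × 13 = 13 in².
F_nw = 0.6 F_EXX = 36 ksi.
φR_n = 0.75 × 36 × 13 = 351 kip.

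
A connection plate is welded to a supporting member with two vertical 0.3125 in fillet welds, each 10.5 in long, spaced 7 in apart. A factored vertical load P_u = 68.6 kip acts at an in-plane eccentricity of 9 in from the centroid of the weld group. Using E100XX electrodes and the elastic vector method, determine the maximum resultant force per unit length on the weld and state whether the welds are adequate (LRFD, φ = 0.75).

E100XX → F_EXX = 100 ksi.
Total weld length L_w = 21 in. Treat welds as unit-width lines.
Polar moment about centroid: J = 2[d³/12 + d(b/2)²] = 2[10.5³/12 + 10.5×3.5²] = 450.2 in³.
Direct shear f_v = P/L_w = 68.6 / 21 = 3.267 kip/in (vertical).
Torsion M = P·e = 68.6 × 9 = 617.4 kip·in.
Critical point at (x, y) = (3.5, 5.25) from centroid. f_tx = M·y/J = 7.2 kip/in; f_ty = M·x/J = 4.8 kip/in.
Resultant f_max = √[f_tx² + (f_v + f_ty)²] = √[7.2² + (3.267 + 4.8)²] = 10.81 kip/in.
Capacity per unit length: φr_n = 0.75 × 0.6 × 100 × (0.707 × 0.3125) = 9.942 kip/in.
10.81 > 9.942 → NOT adequate.

f_max ≈ 10.8 kip/in; NOT adequate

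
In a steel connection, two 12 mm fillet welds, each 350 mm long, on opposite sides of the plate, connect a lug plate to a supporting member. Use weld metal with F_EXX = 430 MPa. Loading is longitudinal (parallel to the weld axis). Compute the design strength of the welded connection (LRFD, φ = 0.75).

φR_n ≈ 1150 kN

Effective throat t_e = 0.707 × 12 = 8.484 mm.
Total length L = 700 mm; A_we = 8.484 × 700 = 5939 mm².
F_nw = 0.6 F_EXX = 0.6 × 430 = 258 MPa.
φR_n = 0.75 × 258 × 5939 × 10⁻³ = 1149 kN.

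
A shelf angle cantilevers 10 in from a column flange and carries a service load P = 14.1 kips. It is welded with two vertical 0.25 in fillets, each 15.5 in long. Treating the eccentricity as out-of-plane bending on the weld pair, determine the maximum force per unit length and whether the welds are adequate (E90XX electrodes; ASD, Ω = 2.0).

E90XX → F_EXX = 90 ksi.
L_w = 2 × 15.5 = 31 in; section modulus (unit throat) S = 2 × L²/6 = 80.08 in².
Direct shear f_v = P/L_w = 14.1/31 = 0.4548 kip/in.
Moment M = P × e = 14.1 × 10 = 141 kip·in; bending f_b = M/S = 1.761 kip/in.
f_max = √(f_v² + f_b²) = √(0.4548² + 1.761²) = 1.818 kip/in.
r_n/Ω = (1/2.0) × 0.6 × 90 × (0.707 × 0.25) = 4.772 kip/in → adequate.

f_max ≈ 1.82 kip/in; adequate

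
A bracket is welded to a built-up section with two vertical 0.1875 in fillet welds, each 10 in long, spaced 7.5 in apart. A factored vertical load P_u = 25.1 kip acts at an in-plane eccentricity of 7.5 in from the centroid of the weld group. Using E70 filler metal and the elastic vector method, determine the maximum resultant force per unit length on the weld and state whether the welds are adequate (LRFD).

f_max ≈ 3.53 kip/in; adequate

E70XX → F_EXX = 70 ksi.
Total weld length L_w = 20 in. Treat welds as unit-width lines.
Polar moment about centroid: J = 2[d³/12 + d(b/2)²] = 2[10³/12 + 10×3.75²] = 447.9 in³.
Direct shear f_v = P/L_w = 25.1 / 20 = 1.255 kip/in (vertical).
Torsion M = P·e = 25.1 × 7.5 = 188.25 kip·in.
Critical point at (x, y) = (3.75, 5) from centroid. f_tx = M·y/J = 2.101 kip/in; f_ty = M·x/J = 1.576 kip/in.
Resultant f_max = √[f_tx² + (f_v + f_ty)²] = √[2.101² + (1.255 + 1.576)²] = 3.526 kip/in.
Capacity per unit length: φr_n = 0.75 × 0.6 × 70 × (0.707 × 0.1875) = 4.176 kip/in.
3.526 ≤ 4.176 → adequate.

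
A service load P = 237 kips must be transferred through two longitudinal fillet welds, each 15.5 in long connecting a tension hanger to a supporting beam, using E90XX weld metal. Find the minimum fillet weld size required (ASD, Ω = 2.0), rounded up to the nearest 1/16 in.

w = 7/16 in

E90XX → F_EXX = 90 ksi.
Total weld length L = 31 in.
Required throat t_e = P × Ω / (0.6 F_EXX × L) = 237 × 2.0 / (0.6 × 90 × 31) = 0.2832 in.
Required leg w = t_e / 0.707 = 0.4005 in → use 7/16 in.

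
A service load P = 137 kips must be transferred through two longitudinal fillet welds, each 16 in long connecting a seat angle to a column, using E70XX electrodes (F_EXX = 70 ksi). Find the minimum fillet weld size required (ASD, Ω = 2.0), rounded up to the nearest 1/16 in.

Total weld length L = 32 in.
Required throat t_e = P × Ω / (0.6 F_EXX × L) = 137 × 2.0 / (0.6 × 70 × 32) = 0.2039 in.
Required leg w = t_e / 0.707 = 0.2884 in → use 5/16 in.

w = 5/16 in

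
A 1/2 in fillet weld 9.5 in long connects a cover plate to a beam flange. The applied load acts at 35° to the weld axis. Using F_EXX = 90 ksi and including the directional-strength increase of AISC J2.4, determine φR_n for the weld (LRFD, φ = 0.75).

φR_n ≈ 166 kips

t_e = 0.707 × 0.5 = 0.3535 in; A_we = 0.3535 × 9.5 = 3.358 in².
Directional factor: 1.0 + 0.5 sin^1.5(35°) = 1.217.
F_nw = 0.6 × 90 × 1.217 = 65.73 ksi.
φR_n = 0.75 × 65.73 × 3.358 = 165.6 kips.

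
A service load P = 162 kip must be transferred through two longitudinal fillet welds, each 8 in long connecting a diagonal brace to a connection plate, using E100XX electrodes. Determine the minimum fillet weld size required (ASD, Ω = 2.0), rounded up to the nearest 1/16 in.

w = 1/2 in

E100XX → F_EXX = 100 ksi.
Total weld length L = 16 in.
Required throat t_e = P × Ω / (0.6 F_EXX × L) = 162 × 2.0 / (0.6 × 100 × 16) = 0.3375 in.
Required leg w = t_e / 0.707 = 0.4774 in → use 1/2 in.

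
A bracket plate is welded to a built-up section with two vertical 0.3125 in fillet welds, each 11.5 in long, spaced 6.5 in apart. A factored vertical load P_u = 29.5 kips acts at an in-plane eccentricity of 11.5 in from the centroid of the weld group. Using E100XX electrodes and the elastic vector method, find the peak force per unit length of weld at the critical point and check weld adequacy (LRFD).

f_max ≈ 5.26 kip/in; adequate

E100XX → F_EXX = 100 ksi.
Total weld length L_w = 23 in. Treat welds as unit-width lines.
Polar moment about centroid: J = 2[d³/12 + d(b/2)²] = 2[11.5³/12 + 11.5×3.25²] = 496.4 in³.
Direct shear f_v = P/L_w = 29.5 / 23 = 1.283 kip/in (vertical).
Torsion M = P·e = 29.5 × 11.5 = 339.25 kip·in.
Critical point at (x, y) = (3.25, 5.75) from centroid. f_tx = M·y/J = 3.93 kip/in; f_ty = M·x/J = 2.221 kip/in.
Resultant f_max = √[f_tx² + (f_v + f_ty)²] = √[3.93² + (1.283 + 2.221)²] = 5.265 kip/in.
Capacity per unit length: φr_n = 0.75 × 0.6 × 100 × (0.707 × 0.3125) = 9.942 kip/in.
5.265 ≤ 9.942 → adequate.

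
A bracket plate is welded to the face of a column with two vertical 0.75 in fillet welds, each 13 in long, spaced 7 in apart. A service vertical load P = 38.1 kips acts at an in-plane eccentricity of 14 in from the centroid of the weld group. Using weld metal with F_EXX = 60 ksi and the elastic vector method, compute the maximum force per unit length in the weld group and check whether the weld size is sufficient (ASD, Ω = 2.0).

f_max ≈ 6.57 kip/in; adequate

Total weld length L_w = 26 in. Treat welds as unit-width lines.
Polar moment about centroid: J = 2[d³/12 + d(b/2)²] = 2[13³/12 + 13×3.5²] = 684.7 in³.
Direct shear f_v = P/L_w = 38.1 / 26 = 1.465 kip/in (vertical).
Torsion M = P·e = 38.1 × 14 = 533.4 kip·in.
Critical point at (x, y) = (3.5, 6.5) from centroid. f_tx = M·y/J = 5.064 kip/in; f_ty = M·x/J = 2.727 kip/in.
Resultant f_max = √[f_tx² + (f_v + f_ty)²] = √[5.064² + (1.465 + 2.727)²] = 6.574 kip/in.
Capacity per unit length: r_n/Ω = (1/2.0) × 0.6 × 60 × (0.707 × 0.75) = 9.544 kip/in.
6.574 ≤ 9.544 → adequate.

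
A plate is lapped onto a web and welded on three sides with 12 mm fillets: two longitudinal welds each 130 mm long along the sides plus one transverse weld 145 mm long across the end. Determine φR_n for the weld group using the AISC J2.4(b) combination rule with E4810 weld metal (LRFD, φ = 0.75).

φR_n ≈ 804 kN

E48XX → F_EXX = 480 MPa.
t_e = 0.707 × 12 = 8.484 mm.
R_nwl = 0.6 × 480 × 8.484 × 260 × 10⁻³ = 635.3 kN (longitudinal, 2 welds).
R_nwt = 0.6 × 480 × 8.484 × 145 × 10⁻³ = 354.3 kN (transverse, base value).
(i) R_nwl + R_nwt = 989.6 kN; (ii) 0.85 R_nwl + 1.5 R_nwt = 1071 kN.
R_n = max = 1071 kN [governs: (ii)]; φR_n = 803.6 kN.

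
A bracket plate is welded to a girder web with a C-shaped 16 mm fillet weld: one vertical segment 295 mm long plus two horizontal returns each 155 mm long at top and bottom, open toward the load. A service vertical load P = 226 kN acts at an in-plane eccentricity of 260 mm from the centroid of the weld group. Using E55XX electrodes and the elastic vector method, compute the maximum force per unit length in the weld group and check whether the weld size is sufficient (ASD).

E55XX → F_EXX = 550 MPa.
Total weld length L_w = 605 mm. Treat welds as unit-width lines.
Centroid: x̄ = 2×155×77.5 / 605 = 39.71 mm from the vertical weld.
Polar moment about centroid: J = I_x + I_y = [295³/12 + 2×155×147.5²] + [295×39.71² + 2(155³/12 + 155×37.79²)] = 10410000 mm³.
Direct shear f_v = P/L_w = 226×10³ / 605 = 373.6 N/mm (vertical).
Torsion M = P·e = 226×10³ × 260 = 58760000 N·mm.
Critical point at (x, y) = (115.3, 147.5) from centroid. f_tx = M·y/J = 832.4 N/mm; f_ty = M·x/J = 650.6 N/mm.
Resultant f_max = √[f_tx² + (f_v + f_ty)²] = √[832.4² + (373.6 + 650.6)²] = 1320 N/mm.
Capacity per unit length: r_n/Ω = (1/2.0) × 0.6 × 550 × (0.707 × 16) = 1866 N/mm.
1320 ≤ 1866 → adequate.

f_max ≈ 1320 N/mm; adequate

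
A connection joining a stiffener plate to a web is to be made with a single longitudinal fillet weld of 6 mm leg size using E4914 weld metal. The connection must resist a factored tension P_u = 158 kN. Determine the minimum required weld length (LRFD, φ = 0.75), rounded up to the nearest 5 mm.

E49XX → F_EXX = 490 MPa.
Throat t_e = 0.707 × 6 = 4.242 mm.
φr_n = 0.75 × 0.6 × 490 × 4.242 × 10⁻³ = 0.9354 kN/mm.
L_req = P_u / φr_n = 158 / 0.9354 = 168.9 mm total.
Round up → use L = 170 mm.

L = 170 mm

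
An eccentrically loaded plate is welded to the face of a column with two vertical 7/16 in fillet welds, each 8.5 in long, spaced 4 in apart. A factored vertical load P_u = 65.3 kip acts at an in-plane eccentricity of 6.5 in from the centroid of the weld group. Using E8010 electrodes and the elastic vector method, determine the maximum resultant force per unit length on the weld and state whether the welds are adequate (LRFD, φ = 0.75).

f_max ≈ 13.8 kip/in; NOT adequate

E80XX → F_EXX = 80 ksi.
Total weld length L_w = 17 in. Treat welds as unit-width lines.
Polar moment about centroid: J = 2[d³/12 + d(b/2)²] = 2[8.5³/12 + 8.5×2²] = 170.4 in³.
Direct shear f_v = P/L_w = 65.3 / 17 = 3.841 kip/in (vertical).
Torsion M = P·e = 65.3 × 6.5 = 424.45 kip·in.
Critical point at (x, y) = (2, 4.25) from centroid. f_tx = M·y/J = 10.59 kip/in; f_ty = M·x/J = 4.983 kip/in.
Resultant f_max = √[f_tx² + (f_v + f_ty)²] = √[10.59² + (3.841 + 4.983)²] = 13.78 kip/in.
Capacity per unit length: φr_n = 0.75 × 0.6 × 80 × (0.707 × 0.4375) = 11.14 kip/in.
13.78 > 11.14 → NOT adequate.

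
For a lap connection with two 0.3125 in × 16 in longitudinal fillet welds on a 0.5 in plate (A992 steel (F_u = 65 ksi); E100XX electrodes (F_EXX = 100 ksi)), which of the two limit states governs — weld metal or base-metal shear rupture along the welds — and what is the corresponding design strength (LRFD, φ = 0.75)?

φR_n ≈ 318 kip (weld metal governs)

t_e = 0.707 × 0.3125 = 0.2209 in; L = 32 in.
Weld metal: φR_n = 0.75 × 0.6 × 100 × 0.2209 × 32 = 318.1 kip.
Base metal (shear rupture): φR_n = 0.75 × 0.6 × 65 × 0.5 × 32 = 468 kip.
Governing: weld metal.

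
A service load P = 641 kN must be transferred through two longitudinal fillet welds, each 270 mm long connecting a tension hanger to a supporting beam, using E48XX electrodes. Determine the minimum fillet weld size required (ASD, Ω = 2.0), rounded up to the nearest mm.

E48XX → F_EXX = 480 MPa.
Total weld length L = 540 mm.
Required throat t_e = P × Ω / (0.6 F_EXX × L) = 641 × 2.0 / (0.6 × 480 × 540 × 10⁻³) = 8.243 mm.
Required leg w = t_e / 0.707 = 11.66 mm → use 12 mm.

w = 12 mm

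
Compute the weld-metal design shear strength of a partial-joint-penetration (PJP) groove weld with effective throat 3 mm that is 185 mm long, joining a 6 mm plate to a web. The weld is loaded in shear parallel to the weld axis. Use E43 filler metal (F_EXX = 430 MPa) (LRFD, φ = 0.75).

Effective throat (given) t_e = 3 mm.
A_we = 3 × 185 = 555 mm².
F_nw = 0.6 F_EXX = 258 MPa.
φR_n = 0.75 × 258 × 555 × 10⁻³ = 107.4 kN.

φR_n ≈ 107 kN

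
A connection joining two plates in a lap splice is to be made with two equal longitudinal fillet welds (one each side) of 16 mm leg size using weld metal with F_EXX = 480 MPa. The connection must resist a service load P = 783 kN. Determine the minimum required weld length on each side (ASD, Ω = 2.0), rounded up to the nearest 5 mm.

L = 245 mm on each side

Throat t_e = 0.707 × 16 = 11.31 mm.
r_n/Ω = (0.6 × 480 × 11.31) / 2.0 = 1629 N/mm = 1.629 kN/mm.
L_req = P / (r_n/Ω) = 783 / 1.629 = 480.7 mm total.
Per side: 480.7 / 2 = 240.3 mm.
Round up → use L = 245 mm on each side.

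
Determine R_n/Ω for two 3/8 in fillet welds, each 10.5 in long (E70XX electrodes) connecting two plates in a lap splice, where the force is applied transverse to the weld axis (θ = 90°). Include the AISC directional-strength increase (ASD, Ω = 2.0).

R_n/Ω ≈ 175 kips

E70XX → F_EXX = 70 ksi.
t_e = 0.707 × 0.375 = 0.2651 in; A_we = 0.2651 × 21 = 5.568 in².
Directional factor: 1.0 + 0.5 sin^1.5(90°) = 1.5.
F_nw = 0.6 × 70 × 1.5 = 63 ksi.
R_n/Ω = (63 × 5.568) / 2.0 = 175.4 kips.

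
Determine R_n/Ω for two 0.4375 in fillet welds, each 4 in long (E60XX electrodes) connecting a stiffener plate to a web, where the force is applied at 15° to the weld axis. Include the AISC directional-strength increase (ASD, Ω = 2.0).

R_n/Ω ≈ 47.5 kip

E60XX → F_EXX = 60 ksi.
t_e = 0.707 × 0.4375 = 0.3093 in; A_we = 0.3093 × 8 = 2.474 in².
Directional factor: 1.0 + 0.5 sin^1.5(15°) = 1.066.
F_nw = 0.6 × 60 × 1.066 = 38.37 ksi.
R_n/Ω = (38.37 × 2.474) / 2.0 = 47.47 kip.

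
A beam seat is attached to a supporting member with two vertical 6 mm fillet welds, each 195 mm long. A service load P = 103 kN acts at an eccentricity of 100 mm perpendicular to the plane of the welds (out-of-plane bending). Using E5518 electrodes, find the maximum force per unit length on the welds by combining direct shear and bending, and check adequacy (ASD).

E55XX → F_EXX = 550 MPa.
L_w = 2 × 195 = 390 mm; section modulus (unit throat) S = 2 × L²/6 = 12680 mm².
Direct shear f_v = P/L_w = 103×10³/390 = 264.1 N/mm.
Moment M = P × e = 103×10³ × 100 = 10300000 N·mm; bending f_b = M/S = 812.6 N/mm.
f_max = √(f_v² + f_b²) = √(264.1² + 812.6²) = 854.5 N/mm.
r_n/Ω = (1/2.0) × 0.6 × 550 × (0.707 × 6) = 699.9 N/mm → NOT adequate.

f_max ≈ 854 N/mm; NOT adequate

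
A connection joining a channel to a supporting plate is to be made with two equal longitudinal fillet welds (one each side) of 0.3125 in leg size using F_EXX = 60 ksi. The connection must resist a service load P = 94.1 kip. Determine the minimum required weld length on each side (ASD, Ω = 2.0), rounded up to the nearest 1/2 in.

Throat t_e = 0.707 × 0.3125 = 0.2209 in.
r_n/Ω = (0.6 × 60 × 0.2209) / 2.0 = 3.977 kip/in.
L_req = P / (r_n/Ω) = 94.1 / 3.977 = 23.66 in total.
Per side: 23.66 / 2 = 11.83 in.
Round up → use L = 12 in on each side.

L = 12 in on each side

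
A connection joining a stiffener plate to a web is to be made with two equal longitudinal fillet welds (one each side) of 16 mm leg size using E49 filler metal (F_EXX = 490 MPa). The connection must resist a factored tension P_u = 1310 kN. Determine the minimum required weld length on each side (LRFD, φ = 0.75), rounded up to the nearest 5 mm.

Throat t_e = 0.707 × 16 = 11.31 mm.
φr_n = 0.75 × 0.6 × 490 × 11.31 × 10⁻³ = 2.494 kN/mm.
L_req = P_u / φr_n = 1310 / 2.494 = 525.2 mm total.
Per side: 525.2 / 2 = 262.6 mm.
Round up → use L = 265 mm on each side.

L = 265 mm on each side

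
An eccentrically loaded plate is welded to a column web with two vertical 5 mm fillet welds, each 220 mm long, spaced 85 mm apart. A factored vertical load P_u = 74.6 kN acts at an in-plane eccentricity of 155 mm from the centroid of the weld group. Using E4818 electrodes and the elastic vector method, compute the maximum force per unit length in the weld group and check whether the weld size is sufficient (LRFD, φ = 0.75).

E48XX → F_EXX = 480 MPa.
Total weld length L_w = 440 mm. Treat welds as unit-width lines.
Polar moment about centroid: J = 2[d³/12 + d(b/2)²] = 2[220³/12 + 220×42.5²] = 2569000 mm³.
Direct shear f_v = P/L_w = 74.6×10³ / 440 = 169.5 N/mm (vertical).
Torsion M = P·e = 74.6×10³ × 155 = 11563000 N·mm.
Critical point at (x, y) = (42.5, 110) from centroid. f_tx = M·y/J = 495 N/mm; f_ty = M·x/J = 191.3 N/mm.
Resultant f_max = √[f_tx² + (f_v + f_ty)²] = √[495² + (169.5 + 191.3)²] = 612.6 N/mm.
Capacity per unit length: φr_n = 0.75 × 0.6 × 480 × (0.707 × 5) = 763.6 N/mm.
612.6 ≤ 763.6 → adequate.

f_max ≈ 613 N/mm; adequate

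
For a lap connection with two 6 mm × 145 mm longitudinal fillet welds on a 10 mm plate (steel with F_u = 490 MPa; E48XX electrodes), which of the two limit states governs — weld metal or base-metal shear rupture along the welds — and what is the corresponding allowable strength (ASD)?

R_n/Ω ≈ 177 kN (weld metal governs)

E48XX → F_EXX = 480 MPa.
t_e = 0.707 × 6 = 4.242 mm; L = 290 mm.
Weld metal: R_n/Ω = (1/2.0) × 0.6 × 480 × 4.242 × 290 × 10⁻³ = 177.1 kN.
Base metal (shear rupture): R_n/Ω = (1/2.0) × 0.6 × 490 × 10 × 290 × 10⁻³ = 426.3 kN.
Governing: weld metal.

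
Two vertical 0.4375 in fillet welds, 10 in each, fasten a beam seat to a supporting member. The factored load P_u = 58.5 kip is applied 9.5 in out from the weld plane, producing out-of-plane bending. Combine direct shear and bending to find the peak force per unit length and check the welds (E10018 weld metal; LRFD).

E100XX → F_EXX = 100 ksi.
L_w = 2 × 10 = 20 in; section modulus (unit throat) S = 2 × L²/6 = 33.33 in².
Direct shear f_v = P/L_w = 58.5/20 = 2.925 kip/in.
Moment M = P × e = 58.5 × 9.5 = 555.75 kip·in; bending f_b = M/S = 16.67 kip/in.
f_max = √(f_v² + f_b²) = √(2.925² + 16.67²) = 16.93 kip/in.
φr_n = 0.75 × 0.6 × 100 × (0.707 × 0.4375) = 13.92 kip/in → NOT adequate.

f_max ≈ 16.9 kip/in; NOT adequate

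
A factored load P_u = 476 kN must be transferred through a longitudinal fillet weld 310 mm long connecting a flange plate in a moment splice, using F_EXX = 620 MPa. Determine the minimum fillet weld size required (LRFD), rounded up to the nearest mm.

w = 8 mm

Total weld length L = 310 mm.
Required throat t_e = P_u / (φ × 0.6 F_EXX × L) = 476 / (0.75 × 0.6 × 620 × 310 × 10⁻³) = 5.504 mm.
Required leg w = t_e / 0.707 = 7.784 mm → use 8 mm.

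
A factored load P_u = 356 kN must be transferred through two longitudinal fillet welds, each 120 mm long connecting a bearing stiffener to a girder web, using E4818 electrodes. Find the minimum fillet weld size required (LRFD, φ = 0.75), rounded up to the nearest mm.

w = 10 mm

E48XX → F_EXX = 480 MPa.
Total weld length L = 240 mm.
Required throat t_e = P_u / (φ × 0.6 F_EXX × L) = 356 / (0.75 × 0.6 × 480 × 240 × 10⁻³) = 6.867 mm.
Required leg w = t_e / 0.707 = 9.713 mm → use 10 mm.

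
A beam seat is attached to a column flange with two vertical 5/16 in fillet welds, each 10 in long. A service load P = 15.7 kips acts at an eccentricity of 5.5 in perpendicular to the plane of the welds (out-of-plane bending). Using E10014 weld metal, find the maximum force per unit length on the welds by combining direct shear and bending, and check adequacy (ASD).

f_max ≈ 2.71 kip/in; adequate

E100XX → F_EXX = 100 ksi.
L_w = 2 × 10 = 20 in; section modulus (unit throat) S = 2 × L²/6 = 33.33 in².
Direct shear f_v = P/L_w = 15.7/20 = 0.785 kip/in.
Moment M = P × e = 15.7 × 5.5 = 86.35 kip·in; bending f_b = M/S = 2.59 kip/in.
f_max = √(f_v² + f_b²) = √(0.785² + 2.59²) = 2.707 kip/in.
r_n/Ω = (1/2.0) × 0.6 × 100 × (0.707 × 0.3125) = 6.628 kip/in → adequate.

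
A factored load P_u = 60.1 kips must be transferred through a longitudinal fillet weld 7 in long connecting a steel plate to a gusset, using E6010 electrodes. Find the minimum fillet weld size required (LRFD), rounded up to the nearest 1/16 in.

E60XX → F_EXX = 60 ksi.
Total weld length L = 7 in.
Required throat t_e = P_u / (φ × 0.6 F_EXX × L) = 60.1 / (0.75 × 0.6 × 60 × 7) = 0.318 in.
Required leg w = t_e / 0.707 = 0.4498 in → use 1/2 in.

w = 1/2 in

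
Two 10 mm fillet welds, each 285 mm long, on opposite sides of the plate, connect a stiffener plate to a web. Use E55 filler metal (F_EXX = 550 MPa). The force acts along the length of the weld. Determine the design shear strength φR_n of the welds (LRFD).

Effective throat t_e = 0.707 × 10 = 7.07 mm.
Total length L = 570 mm; A_we = 7.07 × 570 = 4030 mm².
F_nw = 0.6 F_EXX = 0.6 × 550 = 330 MPa.
φR_n = 0.75 × 330 × 4030 × 10⁻³ = 997.4 kN.

φR_n ≈ 997 kN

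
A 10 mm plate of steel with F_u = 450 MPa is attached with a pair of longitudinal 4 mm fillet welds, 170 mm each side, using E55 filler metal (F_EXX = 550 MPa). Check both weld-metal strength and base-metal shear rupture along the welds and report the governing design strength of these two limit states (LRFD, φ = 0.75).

φR_n ≈ 238 kN (weld metal governs)

t_e = 0.707 × 4 = 2.828 mm; L = 340 mm.
Weld metal: φR_n = 0.75 × 0.6 × 550 × 2.828 × 340 × 10⁻³ = 238 kN.
Base metal (shear rupture): φR_n = 0.75 × 0.6 × 450 × 10 × 340 × 10⁻³ = 688.5 kN.
Governing: weld metal.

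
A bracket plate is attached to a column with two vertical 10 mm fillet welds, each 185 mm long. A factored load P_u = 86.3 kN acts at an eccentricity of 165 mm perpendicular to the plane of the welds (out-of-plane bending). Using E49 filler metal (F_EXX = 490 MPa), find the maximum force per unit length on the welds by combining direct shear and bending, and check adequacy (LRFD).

L_w = 2 × 185 = 370 mm; section modulus (unit throat) S = 2 × L²/6 = 11410 mm².
Direct shear f_v = P/L_w = 86.3×10³/370 = 233.2 N/mm.
Moment M = P × e = 86.3×10³ × 165 = 14240000 N·mm; bending f_b = M/S = 1248 N/mm.
f_max = √(f_v² + f_b²) = √(233.2² + 1248²) = 1270 N/mm.
φr_n = 0.75 × 0.6 × 490 × (0.707 × 10) = 1559 N/mm → adequate.

f_max ≈ 1270 N/mm; adequate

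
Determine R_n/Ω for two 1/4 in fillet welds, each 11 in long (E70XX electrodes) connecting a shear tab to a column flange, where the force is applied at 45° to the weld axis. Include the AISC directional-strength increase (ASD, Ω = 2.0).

E70XX → F_EXX = 70 ksi.
t_e = 0.707 × 0.25 = 0.1767 in; A_we = 0.1767 × 22 = 3.888 in².
Directional factor: 1.0 + 0.5 sin^1.5(45°) = 1.297.
F_nw = 0.6 × 70 × 1.297 = 54.49 ksi.
R_n/Ω = (54.49 × 3.888) / 2.0 = 105.9 kip.

R_n/Ω ≈ 106 kip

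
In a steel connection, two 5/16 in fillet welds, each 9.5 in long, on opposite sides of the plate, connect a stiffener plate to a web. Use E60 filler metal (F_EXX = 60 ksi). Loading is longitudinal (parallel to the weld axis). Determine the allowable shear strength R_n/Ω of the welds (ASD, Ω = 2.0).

R_n/Ω ≈ 75.6 kips

Effective throat t_e = 0.707 × 0.3125 = 0.2209 in.
Total length L = 19 in; A_we = 0.2209 × 19 = 4.198 in².
F_nw = 0.6 F_EXX = 0.6 × 60 = 36 ksi.
R_n = 36 × 4.198 = 151.1 kips; R_n/Ω = 151.1/2.0 = 75.56 kips.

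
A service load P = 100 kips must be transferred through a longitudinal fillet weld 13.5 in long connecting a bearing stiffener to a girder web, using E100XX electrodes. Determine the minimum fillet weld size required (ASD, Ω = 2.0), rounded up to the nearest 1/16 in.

w = 3/8 in

E100XX → F_EXX = 100 ksi.
Total weld length L = 13.5 in.
Required throat t_e = P × Ω / (0.6 F_EXX × L) = 100 × 2.0 / (0.6 × 100 × 13.5) = 0.2469 in.
Required leg w = t_e / 0.707 = 0.3492 in → use 3/8 in.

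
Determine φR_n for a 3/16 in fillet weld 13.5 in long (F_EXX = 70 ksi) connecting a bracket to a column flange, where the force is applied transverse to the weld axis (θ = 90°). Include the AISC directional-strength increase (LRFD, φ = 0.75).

φR_n ≈ 84.6 kips

t_e = 0.707 × 0.1875 = 0.1326 in; A_we = 0.1326 × 13.5 = 1.79 in².
Directional factor: 1.0 + 0.5 sin^1.5(90°) = 1.5.
F_nw = 0.6 × 70 × 1.5 = 63 ksi.
φR_n = 0.75 × 63 × 1.79 = 84.56 kips.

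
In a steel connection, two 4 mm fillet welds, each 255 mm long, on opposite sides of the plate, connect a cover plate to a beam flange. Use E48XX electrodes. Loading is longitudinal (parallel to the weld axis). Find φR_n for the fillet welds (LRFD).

φR_n ≈ 312 kN

E48XX → F_EXX = 480 MPa.
Effective throat t_e = 0.707 × 4 = 2.828 mm.
Total length L = 510 mm; A_we = 2.828 × 510 = 1442 mm².
F_nw = 0.6 F_EXX = 0.6 × 480 = 288 MPa.
φR_n = 0.75 × 288 × 1442 × 10⁻³ = 311.5 kN.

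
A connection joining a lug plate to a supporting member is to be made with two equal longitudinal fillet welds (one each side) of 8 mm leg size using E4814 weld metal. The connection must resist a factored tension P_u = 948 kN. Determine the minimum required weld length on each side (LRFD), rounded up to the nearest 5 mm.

E48XX → F_EXX = 480 MPa.
Throat t_e = 0.707 × 8 = 5.656 mm.
φr_n = 0.75 × 0.6 × 480 × 5.656 × 10⁻³ = 1.222 kN/mm.
L_req = P_u / φr_n = 948 / 1.222 = 776 mm total.
Per side: 776 / 2 = 388 mm.
Round up → use L = 390 mm on each side.

L = 390 mm on each side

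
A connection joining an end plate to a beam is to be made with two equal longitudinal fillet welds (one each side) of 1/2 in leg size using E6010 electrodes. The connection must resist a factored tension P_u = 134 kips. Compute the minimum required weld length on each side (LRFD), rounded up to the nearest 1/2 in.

E60XX → F_EXX = 60 ksi.
Throat t_e = 0.707 × 0.5 = 0.3535 in.
φr_n = 0.75 × 0.6 × 60 × 0.3535 = 9.544 kips/in.
L_req = P_u / φr_n = 134 / 9.544 = 14.04 in total.
Per side: 14.04 / 2 = 7.02 in.
Round up → use L = 7.5 in on each side.

L = 7.5 in on each side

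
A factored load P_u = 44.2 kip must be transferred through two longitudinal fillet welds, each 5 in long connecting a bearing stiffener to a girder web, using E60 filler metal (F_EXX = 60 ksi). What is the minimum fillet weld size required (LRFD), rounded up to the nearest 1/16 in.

w = 1/4 in

Total weld length L = 10 in.
Required throat t_e = P_u / (φ × 0.6 F_EXX × L) = 44.2 / (0.75 × 0.6 × 60 × 10) = 0.1637 in.
Required leg w = t_e / 0.707 = 0.2315 in → use 1/4 in.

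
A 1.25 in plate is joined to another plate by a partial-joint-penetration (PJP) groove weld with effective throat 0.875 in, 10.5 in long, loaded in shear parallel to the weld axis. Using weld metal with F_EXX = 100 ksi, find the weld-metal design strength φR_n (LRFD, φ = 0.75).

Effective throat (given) t_e = 0.875 in.
A_we = 0.875 × 10.5 = 9.188 in².
F_nw = 0.6 F_EXX = 60 ksi.
φR_n = 0.75 × 60 × 9.188 = 413.4 kips.

φR_n ≈ 413 kips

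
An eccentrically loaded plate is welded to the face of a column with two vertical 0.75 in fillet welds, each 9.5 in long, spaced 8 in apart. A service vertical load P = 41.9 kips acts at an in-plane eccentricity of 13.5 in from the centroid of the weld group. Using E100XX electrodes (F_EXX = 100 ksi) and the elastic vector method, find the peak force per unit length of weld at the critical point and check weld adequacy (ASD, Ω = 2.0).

Total weld length L_w = 19 in. Treat welds as unit-width lines.
Polar moment about centroid: J = 2[d³/12 + d(b/2)²] = 2[9.5³/12 + 9.5×4²] = 446.9 in³.
Direct shear f_v = P/L_w = 41.9 / 19 = 2.205 kip/in (vertical).
Torsion M = P·e = 41.9 × 13.5 = 565.65 kip·in.
Critical point at (x, y) = (4, 4.75) from centroid. f_tx = M·y/J = 6.012 kip/in; f_ty = M·x/J = 5.063 kip/in.
Resultant f_max = √[f_tx² + (f_v + f_ty)²] = √[6.012² + (2.205 + 5.063)²] = 9.433 kip/in.
Capacity per unit length: r_n/Ω = (1/2.0) × 0.6 × 100 × (0.707 × 0.75) = 15.91 kip/in.
9.433 ≤ 15.91 → adequate.

f_max ≈ 9.43 kip/in; adequate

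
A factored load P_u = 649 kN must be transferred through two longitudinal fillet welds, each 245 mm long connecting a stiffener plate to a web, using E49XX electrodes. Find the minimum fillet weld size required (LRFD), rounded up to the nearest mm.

w = 9 mm

E49XX → F_EXX = 490 MPa.
Total weld length L = 490 mm.
Required throat t_e = P_u / (φ × 0.6 F_EXX × L) = 649 / (0.75 × 0.6 × 490 × 490 × 10⁻³) = 6.007 mm.
Required leg w = t_e / 0.707 = 8.496 mm → use 9 mm.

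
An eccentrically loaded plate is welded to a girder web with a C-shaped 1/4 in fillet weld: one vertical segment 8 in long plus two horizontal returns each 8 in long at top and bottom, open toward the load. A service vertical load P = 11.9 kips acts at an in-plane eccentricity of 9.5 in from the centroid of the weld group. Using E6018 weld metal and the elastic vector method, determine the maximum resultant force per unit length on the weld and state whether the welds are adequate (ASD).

f_max ≈ 2.02 kip/in; adequate

E60XX → F_EXX = 60 ksi.
Total weld length L_w = 24 in. Treat welds as unit-width lines.
Centroid: x̄ = 2×8×4 / 24 = 2.667 in from the vertical weld.
Polar moment about centroid: J = I_x + I_y = [8³/12 + 2×8×4²] + [8×2.667² + 2(8³/12 + 8×1.333²)] = 469.3 in³.
Direct shear f_v = P/L_w = 11.9 / 24 = 0.4958 kip/in (vertical).
Torsion M = P·e = 11.9 × 9.5 = 113.05 kip·in.
Critical point at (x, y) = (5.333, 4) from centroid. f_tx = M·y/J = 0.9635 kip/in; f_ty = M·x/J = 1.285 kip/in.
Resultant f_max = √[f_tx² + (f_v + f_ty)²] = √[0.9635² + (0.4958 + 1.285)²] = 2.024 kip/in.
Capacity per unit length: r_n/Ω = (1/2.0) × 0.6 × 60 × (0.707 × 0.25) = 3.181 kip/in.
2.024 ≤ 3.181 → adequate.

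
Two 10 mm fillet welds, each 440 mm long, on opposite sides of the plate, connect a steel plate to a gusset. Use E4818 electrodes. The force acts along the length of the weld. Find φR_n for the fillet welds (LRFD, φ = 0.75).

E48XX → F_EXX = 480 MPa.
Effective throat t_e = 0.707 × 10 = 7.07 mm.
Total length L = 880 mm; A_we = 7.07 × 880 = 6222 mm².
F_nw = 0.6 F_EXX = 0.6 × 480 = 288 MPa.
φR_n = 0.75 × 288 × 6222 × 10⁻³ = 1344 kN.

φR_n ≈ 1340 kN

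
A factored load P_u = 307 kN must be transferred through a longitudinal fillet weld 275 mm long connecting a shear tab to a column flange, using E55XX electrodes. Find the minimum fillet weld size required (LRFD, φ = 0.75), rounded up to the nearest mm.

E55XX → F_EXX = 550 MPa.
Total weld length L = 275 mm.
Required throat t_e = P_u / (φ × 0.6 F_EXX × L) = 307 / (0.75 × 0.6 × 550 × 275 × 10⁻³) = 4.511 mm.
Required leg w = t_e / 0.707 = 6.38 mm → use 7 mm.

w = 7 mm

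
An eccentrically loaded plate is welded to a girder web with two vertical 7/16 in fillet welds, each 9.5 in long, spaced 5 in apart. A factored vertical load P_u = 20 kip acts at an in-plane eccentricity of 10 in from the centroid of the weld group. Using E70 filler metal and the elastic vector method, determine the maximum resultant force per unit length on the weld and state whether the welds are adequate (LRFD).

f_max ≈ 4.69 kip/in; adequate

E70XX → F_EXX = 70 ksi.
Total weld length L_w = 19 in. Treat welds as unit-width lines.
Polar moment about centroid: J = 2[d³/12 + d(b/2)²] = 2[9.5³/12 + 9.5×2.5²] = 261.6 in³.
Direct shear f_v = P/L_w = 20 / 19 = 1.053 kip/in (vertical).
Torsion M = P·e = 20 × 10 = 200 kip·in.
Critical point at (x, y) = (2.5, 4.75) from centroid. f_tx = M·y/J = 3.631 kip/in; f_ty = M·x/J = 1.911 kip/in.
Resultant f_max = √[f_tx² + (f_v + f_ty)²] = √[3.631² + (1.053 + 1.911)²] = 4.687 kip/in.
Capacity per unit length: φr_n = 0.75 × 0.6 × 70 × (0.707 × 0.4375) = 9.743 kip/in.
4.687 ≤ 9.743 → adequate.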